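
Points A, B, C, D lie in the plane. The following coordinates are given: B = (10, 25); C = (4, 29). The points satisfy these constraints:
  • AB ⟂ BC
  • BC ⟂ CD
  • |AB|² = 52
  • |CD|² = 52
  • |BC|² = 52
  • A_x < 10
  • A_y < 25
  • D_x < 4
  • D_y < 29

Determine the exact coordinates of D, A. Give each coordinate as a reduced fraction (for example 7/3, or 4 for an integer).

1. D_x = 0  [[BC ⟂ CD ⇒ -6x+4y-92=0] ∩ [|D−(4, 29)|²=52]]
2. D_y = 23  [[BC ⟂ CD ⇒ -6x+4y-92=0] ∩ [|D−(4, 29)|²=52]]
   so D = (0, 23)
3. A_x = 6  [[AB ⟂ BC ⇒ 6x-4y+40=0] ∩ [|A−(10, 25)|²=52]]
4. A_y = 19  [[AB ⟂ BC ⇒ 6x-4y+40=0] ∩ [|A−(10, 25)|²=52]]
   so A = (6, 19)

D = (0, 23)
A = (6, 19)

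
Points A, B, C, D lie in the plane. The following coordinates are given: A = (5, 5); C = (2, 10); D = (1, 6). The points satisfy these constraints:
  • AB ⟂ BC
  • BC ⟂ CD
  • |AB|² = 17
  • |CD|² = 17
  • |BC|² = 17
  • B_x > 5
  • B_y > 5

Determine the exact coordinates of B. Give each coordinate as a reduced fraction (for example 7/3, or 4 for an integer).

1. B_x = 6  [[BC ⟂ CD ⇒ 1x+4y-42=0] ∩ [|B−(5, 5)|²=17]]
2. B_y = 9  [[BC ⟂ CD ⇒ 1x+4y-42=0] ∩ [|B−(5, 5)|²=17]]
   so B = (6, 9)

B = (6, 9)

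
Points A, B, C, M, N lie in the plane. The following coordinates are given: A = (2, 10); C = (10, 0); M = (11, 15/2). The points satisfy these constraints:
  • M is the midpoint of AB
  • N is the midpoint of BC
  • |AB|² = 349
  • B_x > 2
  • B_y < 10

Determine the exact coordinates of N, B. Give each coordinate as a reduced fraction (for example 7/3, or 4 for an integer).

N = (15, 5/2)
B = (20, 5)

1. B_x = 20  [B = 2·M−A = 2·(11, 15/2)−(2, 10)]
2. B_y = 5  [B = 2·M−A = 2·(11, 15/2)−(2, 10)]
   so B = (20, 5)
3. N_x = 15  [2·N = B+C = (20, 5)+(10, 0)]
4. N_y = 5/2  [2·N = B+C = (20, 5)+(10, 0)]
   so N = (15, 5/2)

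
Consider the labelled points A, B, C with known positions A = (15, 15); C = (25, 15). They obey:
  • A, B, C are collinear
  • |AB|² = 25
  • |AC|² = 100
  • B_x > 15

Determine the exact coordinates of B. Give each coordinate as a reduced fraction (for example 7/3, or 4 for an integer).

1. B_x = 20  [[A, B, C are collinear ⇒ -10y+150=0] ∩ [|B−(15, 15)|²=25]]
2. B_y = 15  [[A, B, C are collinear ⇒ -10y+150=0] ∩ [|B−(15, 15)|²=25]]
   so B = (20, 15)

B = (20, 15)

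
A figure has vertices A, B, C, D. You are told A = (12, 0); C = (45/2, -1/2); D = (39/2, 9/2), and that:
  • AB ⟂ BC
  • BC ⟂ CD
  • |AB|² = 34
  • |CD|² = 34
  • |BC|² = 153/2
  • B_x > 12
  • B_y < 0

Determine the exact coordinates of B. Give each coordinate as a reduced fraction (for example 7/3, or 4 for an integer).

1. B_x = 15  [[BC ⟂ CD ⇒ 3x-5y-70=0] ∩ [|B−(12, 0)|²=34]]
2. B_y = -5  [[BC ⟂ CD ⇒ 3x-5y-70=0] ∩ [|B−(12, 0)|²=34]]
   so B = (15, -5)

B = (15, -5)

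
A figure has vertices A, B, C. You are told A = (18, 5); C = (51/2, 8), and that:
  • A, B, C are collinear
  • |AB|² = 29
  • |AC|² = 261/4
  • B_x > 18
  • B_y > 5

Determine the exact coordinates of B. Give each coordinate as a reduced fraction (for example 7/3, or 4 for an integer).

B = (23, 7)

1. B_x = 23  [[A, B, C are collinear ⇒ 3x-15/2y-33/2=0] ∩ [|B−(18, 5)|²=29]]
2. B_y = 7  [[A, B, C are collinear ⇒ 3x-15/2y-33/2=0] ∩ [|B−(18, 5)|²=29]]
   so B = (23, 7)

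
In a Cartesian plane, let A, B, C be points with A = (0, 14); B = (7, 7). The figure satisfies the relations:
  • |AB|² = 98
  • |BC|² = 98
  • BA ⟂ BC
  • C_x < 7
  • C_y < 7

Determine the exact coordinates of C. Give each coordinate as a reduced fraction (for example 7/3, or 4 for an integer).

1. C_x = 0  [[BA ⟂ BC ⇒ -7x+7y=0] ∩ [|C−(7, 7)|²=98]]
2. C_y = 0  [[BA ⟂ BC ⇒ -7x+7y=0] ∩ [|C−(7, 7)|²=98]]
   so C = (0, 0)

C = (0, 0)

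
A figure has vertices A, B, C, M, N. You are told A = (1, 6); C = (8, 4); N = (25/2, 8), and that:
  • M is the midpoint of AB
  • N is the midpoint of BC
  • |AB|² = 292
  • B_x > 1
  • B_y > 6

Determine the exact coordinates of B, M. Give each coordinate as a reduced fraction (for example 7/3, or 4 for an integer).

1. B_x = 17  [B = 2·N−C = 2·(25/2, 8)−(8, 4)]
2. B_y = 12  [B = 2·N−C = 2·(25/2, 8)−(8, 4)]
   so B = (17, 12)
3. M_x = 9  [2·M = A+B = (1, 6)+(17, 12)]
4. M_y = 9  [2·M = A+B = (1, 6)+(17, 12)]
   so M = (9, 9)

B = (17, 12)
M = (9, 9)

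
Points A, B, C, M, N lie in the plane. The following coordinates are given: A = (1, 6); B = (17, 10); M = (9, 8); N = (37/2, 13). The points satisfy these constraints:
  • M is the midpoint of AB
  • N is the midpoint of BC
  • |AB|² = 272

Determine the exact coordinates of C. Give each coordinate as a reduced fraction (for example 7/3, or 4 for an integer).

C = (20, 16)

1. C_x = 20  [C = 2·N−B = 2·(37/2, 13)−(17, 10)]
2. C_y = 16  [C = 2·N−B = 2·(37/2, 13)−(17, 10)]
   so C = (20, 16)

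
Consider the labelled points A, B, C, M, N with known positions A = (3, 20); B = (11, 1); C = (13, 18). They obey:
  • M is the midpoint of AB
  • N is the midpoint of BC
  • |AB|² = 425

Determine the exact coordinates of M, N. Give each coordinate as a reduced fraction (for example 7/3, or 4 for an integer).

M = (7, 21/2)
N = (12, 19/2)

1. M_x = 7  [2·M = A+B = (3, 20)+(11, 1)]
2. M_y = 21/2  [2·M = A+B = (3, 20)+(11, 1)]
   so M = (7, 21/2)
3. N_x = 12  [2·N = B+C = (11, 1)+(13, 18)]
4. N_y = 19/2  [2·N = B+C = (11, 1)+(13, 18)]
   so N = (12, 19/2)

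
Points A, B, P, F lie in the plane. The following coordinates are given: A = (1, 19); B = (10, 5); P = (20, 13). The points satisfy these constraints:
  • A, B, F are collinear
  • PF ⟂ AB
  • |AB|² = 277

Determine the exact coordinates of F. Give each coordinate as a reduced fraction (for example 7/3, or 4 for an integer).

1. F_x = 2572/277  [[A, B, F are collinear ⇒ 14x+9y-185=0] ∩ [PF ⟂ AB ⇒ 9x-14y+2=0]]
2. F_y = 1693/277  [[A, B, F are collinear ⇒ 14x+9y-185=0] ∩ [PF ⟂ AB ⇒ 9x-14y+2=0]]
   so F = (2572/277, 1693/277)

F = (2572/277, 1693/277)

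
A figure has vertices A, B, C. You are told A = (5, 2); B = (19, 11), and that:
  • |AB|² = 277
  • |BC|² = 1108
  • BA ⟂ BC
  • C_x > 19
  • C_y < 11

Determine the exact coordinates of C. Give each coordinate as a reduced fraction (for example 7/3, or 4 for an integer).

C = (37, -17)

1. C_x = 37  [[BA ⟂ BC ⇒ -14x-9y+365=0] ∩ [|C−(19, 11)|²=1108]]
2. C_y = -17  [[BA ⟂ BC ⇒ -14x-9y+365=0] ∩ [|C−(19, 11)|²=1108]]
   so C = (37, -17)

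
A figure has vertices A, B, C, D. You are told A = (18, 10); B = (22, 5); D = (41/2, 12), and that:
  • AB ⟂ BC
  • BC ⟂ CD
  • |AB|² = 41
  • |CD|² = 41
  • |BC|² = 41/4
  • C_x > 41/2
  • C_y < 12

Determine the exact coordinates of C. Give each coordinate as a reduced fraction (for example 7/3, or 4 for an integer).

C = (49/2, 7)

1. C_x = 49/2  [[AB ⟂ BC ⇒ 4x-5y-63=0] ∩ [|C−(41/2, 12)|²=41]]
2. C_y = 7  [[AB ⟂ BC ⇒ 4x-5y-63=0] ∩ [|C−(41/2, 12)|²=41]]
   so C = (49/2, 7)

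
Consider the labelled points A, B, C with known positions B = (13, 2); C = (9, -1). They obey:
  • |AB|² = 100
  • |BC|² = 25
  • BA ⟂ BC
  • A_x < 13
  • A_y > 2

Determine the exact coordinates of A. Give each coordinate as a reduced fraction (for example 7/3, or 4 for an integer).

1. A_x = 7  [[BA ⟂ BC ⇒ -4x-3y+58=0] ∩ [|A−(13, 2)|²=100]]
2. A_y = 10  [[BA ⟂ BC ⇒ -4x-3y+58=0] ∩ [|A−(13, 2)|²=100]]
   so A = (7, 10)

A = (7, 10)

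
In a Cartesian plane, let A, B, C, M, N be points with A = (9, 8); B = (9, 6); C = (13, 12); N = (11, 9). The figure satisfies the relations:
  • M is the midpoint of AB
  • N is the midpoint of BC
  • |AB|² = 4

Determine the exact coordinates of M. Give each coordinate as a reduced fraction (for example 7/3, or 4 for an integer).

M = (9, 7)

1. M_x = 9  [2·M = A+B = (9, 8)+(9, 6)]
2. M_y = 7  [2·M = A+B = (9, 8)+(9, 6)]
   so M = (9, 7)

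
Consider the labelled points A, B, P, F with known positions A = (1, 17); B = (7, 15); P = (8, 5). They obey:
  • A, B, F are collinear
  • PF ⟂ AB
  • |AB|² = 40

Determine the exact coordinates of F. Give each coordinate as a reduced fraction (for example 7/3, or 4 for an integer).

F = (109/10, 137/10)

1. F_x = 109/10  [[A, B, F are collinear ⇒ 2x+6y-104=0] ∩ [PF ⟂ AB ⇒ 6x-2y-38=0]]
2. F_y = 137/10  [[A, B, F are collinear ⇒ 2x+6y-104=0] ∩ [PF ⟂ AB ⇒ 6x-2y-38=0]]
   so F = (109/10, 137/10)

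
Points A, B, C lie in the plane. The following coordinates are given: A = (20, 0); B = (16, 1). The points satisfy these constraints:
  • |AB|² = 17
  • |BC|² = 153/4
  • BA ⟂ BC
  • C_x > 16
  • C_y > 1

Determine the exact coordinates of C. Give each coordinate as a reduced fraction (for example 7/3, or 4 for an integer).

C = (35/2, 7)

1. C_x = 35/2  [[BA ⟂ BC ⇒ 4x-1y-63=0] ∩ [|C−(16, 1)|²=153/4]]
2. C_y = 7  [[BA ⟂ BC ⇒ 4x-1y-63=0] ∩ [|C−(16, 1)|²=153/4]]
   so C = (35/2, 7)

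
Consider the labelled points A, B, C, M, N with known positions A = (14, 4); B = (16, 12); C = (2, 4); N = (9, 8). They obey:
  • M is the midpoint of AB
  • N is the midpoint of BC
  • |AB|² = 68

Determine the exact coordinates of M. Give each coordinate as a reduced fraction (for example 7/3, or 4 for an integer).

M = (15, 8)

1. M_x = 15  [2·M = A+B = (14, 4)+(16, 12)]
2. M_y = 8  [2·M = A+B = (14, 4)+(16, 12)]
   so M = (15, 8)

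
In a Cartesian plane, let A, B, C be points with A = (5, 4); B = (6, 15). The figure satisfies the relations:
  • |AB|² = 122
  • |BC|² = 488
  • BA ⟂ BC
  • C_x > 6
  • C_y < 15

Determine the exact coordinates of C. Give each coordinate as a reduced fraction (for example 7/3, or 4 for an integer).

C = (28, 13)

1. C_x = 28  [[BA ⟂ BC ⇒ -1x-11y+171=0] ∩ [|C−(6, 15)|²=488]]
2. C_y = 13  [[BA ⟂ BC ⇒ -1x-11y+171=0] ∩ [|C−(6, 15)|²=488]]
   so C = (28, 13)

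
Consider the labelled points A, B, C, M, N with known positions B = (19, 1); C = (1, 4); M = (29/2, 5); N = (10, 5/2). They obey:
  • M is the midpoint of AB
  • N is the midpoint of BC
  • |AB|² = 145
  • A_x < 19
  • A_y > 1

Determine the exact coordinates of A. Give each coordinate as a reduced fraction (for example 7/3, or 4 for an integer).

1. A_x = 10  [A = 2·M−B = 2·(29/2, 5)−(19, 1)]
2. A_y = 9  [A = 2·M−B = 2·(29/2, 5)−(19, 1)]
   so A = (10, 9)

A = (10, 9)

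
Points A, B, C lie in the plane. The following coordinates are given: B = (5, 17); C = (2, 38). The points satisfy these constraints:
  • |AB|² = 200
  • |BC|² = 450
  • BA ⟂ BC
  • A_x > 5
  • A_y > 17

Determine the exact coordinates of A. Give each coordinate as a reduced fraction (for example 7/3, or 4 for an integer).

A = (19, 19)

1. A_x = 19  [[BA ⟂ BC ⇒ -3x+21y-342=0] ∩ [|A−(5, 17)|²=200]]
2. A_y = 19  [[BA ⟂ BC ⇒ -3x+21y-342=0] ∩ [|A−(5, 17)|²=200]]
   so A = (19, 19)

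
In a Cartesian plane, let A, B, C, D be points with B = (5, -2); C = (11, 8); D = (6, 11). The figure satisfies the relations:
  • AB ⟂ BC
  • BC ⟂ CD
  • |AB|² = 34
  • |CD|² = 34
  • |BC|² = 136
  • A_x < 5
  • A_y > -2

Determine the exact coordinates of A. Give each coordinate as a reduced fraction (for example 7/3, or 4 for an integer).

A = (0, 1)

1. A_x = 0  [[AB ⟂ BC ⇒ -6x-10y+10=0] ∩ [|A−(5, -2)|²=34]]
2. A_y = 1  [[AB ⟂ BC ⇒ -6x-10y+10=0] ∩ [|A−(5, -2)|²=34]]
   so A = (0, 1)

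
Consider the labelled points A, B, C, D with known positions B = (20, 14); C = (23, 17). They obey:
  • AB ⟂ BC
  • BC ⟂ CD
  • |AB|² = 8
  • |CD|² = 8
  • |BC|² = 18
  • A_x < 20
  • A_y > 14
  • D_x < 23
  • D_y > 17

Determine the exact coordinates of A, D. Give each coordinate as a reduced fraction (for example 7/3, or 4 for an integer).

A = (18, 16)
D = (21, 19)

1. A_x = 18  [[AB ⟂ BC ⇒ -3x-3y+102=0] ∩ [|A−(20, 14)|²=8]]
2. A_y = 16  [[AB ⟂ BC ⇒ -3x-3y+102=0] ∩ [|A−(20, 14)|²=8]]
   so A = (18, 16)
3. D_x = 21  [[BC ⟂ CD ⇒ 3x+3y-120=0] ∩ [|D−(23, 17)|²=8]]
4. D_y = 19  [[BC ⟂ CD ⇒ 3x+3y-120=0] ∩ [|D−(23, 17)|²=8]]
   so D = (21, 19)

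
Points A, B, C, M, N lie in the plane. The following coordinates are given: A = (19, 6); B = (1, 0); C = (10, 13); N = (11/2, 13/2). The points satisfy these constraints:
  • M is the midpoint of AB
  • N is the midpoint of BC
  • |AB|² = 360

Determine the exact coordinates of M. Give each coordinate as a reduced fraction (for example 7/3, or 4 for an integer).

M = (10, 3)

1. M_x = 10  [2·M = A+B = (19, 6)+(1, 0)]
2. M_y = 3  [2·M = A+B = (19, 6)+(1, 0)]
   so M = (10, 3)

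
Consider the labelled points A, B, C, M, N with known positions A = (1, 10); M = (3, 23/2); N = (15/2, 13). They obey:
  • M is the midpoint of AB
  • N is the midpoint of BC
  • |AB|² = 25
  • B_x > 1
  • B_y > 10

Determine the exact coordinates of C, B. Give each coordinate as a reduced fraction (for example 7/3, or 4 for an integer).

1. B_x = 5  [B = 2·M−A = 2·(3, 23/2)−(1, 10)]
2. B_y = 13  [B = 2·M−A = 2·(3, 23/2)−(1, 10)]
   so B = (5, 13)
3. C_x = 10  [C = 2·N−B = 2·(15/2, 13)−(5, 13)]
4. C_y = 13  [C = 2·N−B = 2·(15/2, 13)−(5, 13)]
   so C = (10, 13)

C = (10, 13)
B = (5, 13)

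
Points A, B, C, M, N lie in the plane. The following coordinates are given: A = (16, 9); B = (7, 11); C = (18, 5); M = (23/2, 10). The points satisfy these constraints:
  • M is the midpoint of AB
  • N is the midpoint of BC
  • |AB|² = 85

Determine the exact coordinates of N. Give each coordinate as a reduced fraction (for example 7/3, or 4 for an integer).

N = (25/2, 8)

1. N_x = 25/2  [2·N = B+C = (7, 11)+(18, 5)]
2. N_y = 8  [2·N = B+C = (7, 11)+(18, 5)]
   so N = (25/2, 8)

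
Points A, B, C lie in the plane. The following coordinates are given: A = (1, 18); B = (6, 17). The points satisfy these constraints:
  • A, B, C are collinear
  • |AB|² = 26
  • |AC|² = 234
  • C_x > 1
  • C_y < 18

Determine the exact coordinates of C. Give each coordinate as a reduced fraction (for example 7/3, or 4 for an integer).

C = (16, 15)

1. C_x = 16  [[A, B, C are collinear ⇒ 1x+5y-91=0] ∩ [|C−(1, 18)|²=234]]
2. C_y = 15  [[A, B, C are collinear ⇒ 1x+5y-91=0] ∩ [|C−(1, 18)|²=234]]
   so C = (16, 15)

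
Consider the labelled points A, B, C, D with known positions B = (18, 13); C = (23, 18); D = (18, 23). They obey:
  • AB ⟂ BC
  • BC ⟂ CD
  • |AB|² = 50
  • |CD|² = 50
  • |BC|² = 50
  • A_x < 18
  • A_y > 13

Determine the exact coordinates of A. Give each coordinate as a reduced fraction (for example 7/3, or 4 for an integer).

1. A_x = 13  [[AB ⟂ BC ⇒ -5x-5y+155=0] ∩ [|A−(18, 13)|²=50]]
2. A_y = 18  [[AB ⟂ BC ⇒ -5x-5y+155=0] ∩ [|A−(18, 13)|²=50]]
   so A = (13, 18)

A = (13, 18)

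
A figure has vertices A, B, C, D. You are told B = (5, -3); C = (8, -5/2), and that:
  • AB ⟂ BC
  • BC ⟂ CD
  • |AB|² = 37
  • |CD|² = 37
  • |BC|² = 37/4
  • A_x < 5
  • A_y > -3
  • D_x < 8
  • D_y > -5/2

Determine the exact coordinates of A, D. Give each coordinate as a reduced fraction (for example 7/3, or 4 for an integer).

1. A_x = 4  [[AB ⟂ BC ⇒ -3x-1/2y+27/2=0] ∩ [|A−(5, -3)|²=37]]
2. A_y = 3  [[AB ⟂ BC ⇒ -3x-1/2y+27/2=0] ∩ [|A−(5, -3)|²=37]]
   so A = (4, 3)
3. D_x = 7  [[BC ⟂ CD ⇒ 3x+1/2y-91/4=0] ∩ [|D−(8, -5/2)|²=37]]
4. D_y = 7/2  [[BC ⟂ CD ⇒ 3x+1/2y-91/4=0] ∩ [|D−(8, -5/2)|²=37]]
   so D = (7, 7/2)

A = (4, 3)
D = (7, 7/2)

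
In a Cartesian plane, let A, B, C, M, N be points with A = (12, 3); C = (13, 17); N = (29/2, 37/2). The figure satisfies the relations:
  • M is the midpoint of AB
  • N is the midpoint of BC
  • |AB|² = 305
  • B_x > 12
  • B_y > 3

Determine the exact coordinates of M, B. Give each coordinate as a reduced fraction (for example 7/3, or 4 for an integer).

1. B_x = 16  [B = 2·N−C = 2·(29/2, 37/2)−(13, 17)]
2. B_y = 20  [B = 2·N−C = 2·(29/2, 37/2)−(13, 17)]
   so B = (16, 20)
3. M_x = 14  [2·M = A+B = (12, 3)+(16, 20)]
4. M_y = 23/2  [2·M = A+B = (12, 3)+(16, 20)]
   so M = (14, 23/2)

M = (14, 23/2)
B = (16, 20)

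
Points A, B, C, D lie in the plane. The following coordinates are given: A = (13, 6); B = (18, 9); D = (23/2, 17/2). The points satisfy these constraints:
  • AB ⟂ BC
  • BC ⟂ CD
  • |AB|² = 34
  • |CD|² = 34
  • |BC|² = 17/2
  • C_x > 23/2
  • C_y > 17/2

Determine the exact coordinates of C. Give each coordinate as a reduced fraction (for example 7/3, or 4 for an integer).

1. C_x = 33/2  [[AB ⟂ BC ⇒ 5x+3y-117=0] ∩ [|C−(23/2, 17/2)|²=34]]
2. C_y = 23/2  [[AB ⟂ BC ⇒ 5x+3y-117=0] ∩ [|C−(23/2, 17/2)|²=34]]
   so C = (33/2, 23/2)

C = (33/2, 23/2)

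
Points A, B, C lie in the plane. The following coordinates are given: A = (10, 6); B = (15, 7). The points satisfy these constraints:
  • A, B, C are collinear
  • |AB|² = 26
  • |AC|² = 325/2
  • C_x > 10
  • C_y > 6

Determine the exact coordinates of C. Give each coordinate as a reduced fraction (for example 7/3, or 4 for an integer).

1. C_x = 45/2  [[A, B, C are collinear ⇒ -1x+5y-20=0] ∩ [|C−(10, 6)|²=325/2]]
2. C_y = 17/2  [[A, B, C are collinear ⇒ -1x+5y-20=0] ∩ [|C−(10, 6)|²=325/2]]
   so C = (45/2, 17/2)

C = (45/2, 17/2)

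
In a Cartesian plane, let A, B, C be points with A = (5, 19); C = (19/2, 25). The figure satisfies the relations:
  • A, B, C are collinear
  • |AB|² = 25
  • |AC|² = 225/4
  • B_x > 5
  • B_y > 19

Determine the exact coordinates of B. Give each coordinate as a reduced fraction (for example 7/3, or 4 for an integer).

B = (8, 23)

1. B_x = 8  [[A, B, C are collinear ⇒ 6x-9/2y+111/2=0] ∩ [|B−(5, 19)|²=25]]
2. B_y = 23  [[A, B, C are collinear ⇒ 6x-9/2y+111/2=0] ∩ [|B−(5, 19)|²=25]]
   so B = (8, 23)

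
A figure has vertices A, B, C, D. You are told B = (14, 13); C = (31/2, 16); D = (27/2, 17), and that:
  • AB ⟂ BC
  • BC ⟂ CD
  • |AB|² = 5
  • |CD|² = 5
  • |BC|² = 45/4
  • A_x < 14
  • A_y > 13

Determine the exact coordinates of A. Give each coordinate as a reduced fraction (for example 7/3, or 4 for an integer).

1. A_x = 12  [[AB ⟂ BC ⇒ -3/2x-3y+60=0] ∩ [|A−(14, 13)|²=5]]
2. A_y = 14  [[AB ⟂ BC ⇒ -3/2x-3y+60=0] ∩ [|A−(14, 13)|²=5]]
   so A = (12, 14)

A = (12, 14)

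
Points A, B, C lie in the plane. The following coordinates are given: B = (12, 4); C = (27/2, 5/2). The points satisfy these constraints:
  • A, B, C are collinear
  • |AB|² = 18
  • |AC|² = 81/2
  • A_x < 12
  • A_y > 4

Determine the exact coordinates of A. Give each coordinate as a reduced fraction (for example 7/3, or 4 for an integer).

1. A_x = 9  [[A, B, C are collinear ⇒ 3/2x+3/2y-24=0] ∩ [|A−(12, 4)|²=18]]
2. A_y = 7  [[A, B, C are collinear ⇒ 3/2x+3/2y-24=0] ∩ [|A−(12, 4)|²=18]]
   so A = (9, 7)

A = (9, 7)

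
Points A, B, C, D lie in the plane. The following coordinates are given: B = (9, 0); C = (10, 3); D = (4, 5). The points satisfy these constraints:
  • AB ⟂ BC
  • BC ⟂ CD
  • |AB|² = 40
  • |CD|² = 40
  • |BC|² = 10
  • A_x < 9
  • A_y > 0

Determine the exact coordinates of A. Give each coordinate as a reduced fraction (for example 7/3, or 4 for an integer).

1. A_x = 3  [[AB ⟂ BC ⇒ -1x-3y+9=0] ∩ [|A−(9, 0)|²=40]]
2. A_y = 2  [[AB ⟂ BC ⇒ -1x-3y+9=0] ∩ [|A−(9, 0)|²=40]]
   so A = (3, 2)

A = (3, 2)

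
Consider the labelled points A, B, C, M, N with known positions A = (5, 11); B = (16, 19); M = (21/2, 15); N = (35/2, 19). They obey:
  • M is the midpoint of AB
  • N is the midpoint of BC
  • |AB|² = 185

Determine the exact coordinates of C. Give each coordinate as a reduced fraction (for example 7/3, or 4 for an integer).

1. C_x = 19  [C = 2·N−B = 2·(35/2, 19)−(16, 19)]
2. C_y = 19  [C = 2·N−B = 2·(35/2, 19)−(16, 19)]
   so C = (19, 19)

C = (19, 19)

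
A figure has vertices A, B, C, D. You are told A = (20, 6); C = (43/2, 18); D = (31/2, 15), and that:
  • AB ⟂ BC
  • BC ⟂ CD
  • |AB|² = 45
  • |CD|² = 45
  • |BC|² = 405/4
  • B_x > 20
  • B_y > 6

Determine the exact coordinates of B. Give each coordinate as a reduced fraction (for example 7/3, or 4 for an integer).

B = (26, 9)

1. B_x = 26  [[BC ⟂ CD ⇒ 6x+3y-183=0] ∩ [|B−(20, 6)|²=45]]
2. B_y = 9  [[BC ⟂ CD ⇒ 6x+3y-183=0] ∩ [|B−(20, 6)|²=45]]
   so B = (26, 9)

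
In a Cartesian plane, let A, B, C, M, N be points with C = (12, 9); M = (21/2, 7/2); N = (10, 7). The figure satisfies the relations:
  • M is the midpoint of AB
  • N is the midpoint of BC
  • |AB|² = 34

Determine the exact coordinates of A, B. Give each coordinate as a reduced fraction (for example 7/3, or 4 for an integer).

1. B_x = 8  [B = 2·N−C = 2·(10, 7)−(12, 9)]
2. B_y = 5  [B = 2·N−C = 2·(10, 7)−(12, 9)]
   so B = (8, 5)
3. A_x = 13  [A = 2·M−B = 2·(21/2, 7/2)−(8, 5)]
4. A_y = 2  [A = 2·M−B = 2·(21/2, 7/2)−(8, 5)]
   so A = (13, 2)

A = (13, 2)
B = (8, 5)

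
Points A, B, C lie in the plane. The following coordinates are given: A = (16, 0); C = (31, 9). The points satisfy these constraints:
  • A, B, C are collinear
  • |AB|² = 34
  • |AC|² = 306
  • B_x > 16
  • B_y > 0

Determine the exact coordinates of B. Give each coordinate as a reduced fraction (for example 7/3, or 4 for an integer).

1. B_x = 21  [[A, B, C are collinear ⇒ 9x-15y-144=0] ∩ [|B−(16, 0)|²=34]]
2. B_y = 3  [[A, B, C are collinear ⇒ 9x-15y-144=0] ∩ [|B−(16, 0)|²=34]]
   so B = (21, 3)

B = (21, 3)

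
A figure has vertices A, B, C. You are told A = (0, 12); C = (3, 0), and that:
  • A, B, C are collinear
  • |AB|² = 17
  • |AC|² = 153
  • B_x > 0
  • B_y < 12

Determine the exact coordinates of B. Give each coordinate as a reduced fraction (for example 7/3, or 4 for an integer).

1. B_x = 1  [[A, B, C are collinear ⇒ -12x-3y+36=0] ∩ [|B−(0, 12)|²=17]]
2. B_y = 8  [[A, B, C are collinear ⇒ -12x-3y+36=0] ∩ [|B−(0, 12)|²=17]]
   so B = (1, 8)

B = (1, 8)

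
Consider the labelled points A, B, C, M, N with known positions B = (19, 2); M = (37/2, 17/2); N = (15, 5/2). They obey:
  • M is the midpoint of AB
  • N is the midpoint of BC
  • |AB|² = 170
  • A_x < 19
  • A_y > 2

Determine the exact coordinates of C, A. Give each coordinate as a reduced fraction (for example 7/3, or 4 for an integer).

1. A_x = 18  [A = 2·M−B = 2·(37/2, 17/2)−(19, 2)]
2. A_y = 15  [A = 2·M−B = 2·(37/2, 17/2)−(19, 2)]
   so A = (18, 15)
3. C_x = 11  [C = 2·N−B = 2·(15, 5/2)−(19, 2)]
4. C_y = 3  [C = 2·N−B = 2·(15, 5/2)−(19, 2)]
   so C = (11, 3)

C = (11, 3)
A = (18, 15)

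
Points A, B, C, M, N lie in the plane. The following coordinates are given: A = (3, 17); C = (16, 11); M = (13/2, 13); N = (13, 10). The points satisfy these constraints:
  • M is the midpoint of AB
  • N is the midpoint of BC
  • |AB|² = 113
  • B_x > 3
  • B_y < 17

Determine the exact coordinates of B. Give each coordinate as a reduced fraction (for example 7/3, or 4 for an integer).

1. B_x = 10  [B = 2·M−A = 2·(13/2, 13)−(3, 17)]
2. B_y = 9  [B = 2·M−A = 2·(13/2, 13)−(3, 17)]
   so B = (10, 9)

B = (10, 9)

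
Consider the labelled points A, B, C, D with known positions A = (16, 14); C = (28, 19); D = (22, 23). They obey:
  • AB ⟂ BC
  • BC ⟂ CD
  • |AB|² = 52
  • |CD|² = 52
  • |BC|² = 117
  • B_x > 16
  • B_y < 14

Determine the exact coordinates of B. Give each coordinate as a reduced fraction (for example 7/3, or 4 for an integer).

B = (22, 10)

1. B_x = 22  [[BC ⟂ CD ⇒ 6x-4y-92=0] ∩ [|B−(16, 14)|²=52]]
2. B_y = 10  [[BC ⟂ CD ⇒ 6x-4y-92=0] ∩ [|B−(16, 14)|²=52]]
   so B = (22, 10)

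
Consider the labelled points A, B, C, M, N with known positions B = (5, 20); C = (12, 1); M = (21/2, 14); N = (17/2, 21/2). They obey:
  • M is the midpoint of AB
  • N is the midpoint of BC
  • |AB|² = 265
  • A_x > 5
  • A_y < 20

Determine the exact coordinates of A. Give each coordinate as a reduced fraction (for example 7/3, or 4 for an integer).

1. A_x = 16  [A = 2·M−B = 2·(21/2, 14)−(5, 20)]
2. A_y = 8  [A = 2·M−B = 2·(21/2, 14)−(5, 20)]
   so A = (16, 8)

A = (16, 8)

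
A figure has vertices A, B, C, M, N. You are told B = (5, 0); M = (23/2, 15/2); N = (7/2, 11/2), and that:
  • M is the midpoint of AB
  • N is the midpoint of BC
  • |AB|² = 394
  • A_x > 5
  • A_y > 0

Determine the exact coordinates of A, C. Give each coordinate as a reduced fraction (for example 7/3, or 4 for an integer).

1. A_x = 18  [A = 2·M−B = 2·(23/2, 15/2)−(5, 0)]
2. A_y = 15  [A = 2·M−B = 2·(23/2, 15/2)−(5, 0)]
   so A = (18, 15)
3. C_x = 2  [C = 2·N−B = 2·(7/2, 11/2)−(5, 0)]
4. C_y = 11  [C = 2·N−B = 2·(7/2, 11/2)−(5, 0)]
   so C = (2, 11)

A = (18, 15)
C = (2, 11)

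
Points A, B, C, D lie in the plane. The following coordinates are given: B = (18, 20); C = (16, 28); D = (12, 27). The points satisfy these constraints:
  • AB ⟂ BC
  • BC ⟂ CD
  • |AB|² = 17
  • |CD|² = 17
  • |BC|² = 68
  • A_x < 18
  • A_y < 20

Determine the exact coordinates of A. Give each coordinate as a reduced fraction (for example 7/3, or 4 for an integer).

A = (14, 19)

1. A_x = 14  [[AB ⟂ BC ⇒ 2x-8y+124=0] ∩ [|A−(18, 20)|²=17]]
2. A_y = 19  [[AB ⟂ BC ⇒ 2x-8y+124=0] ∩ [|A−(18, 20)|²=17]]
   so A = (14, 19)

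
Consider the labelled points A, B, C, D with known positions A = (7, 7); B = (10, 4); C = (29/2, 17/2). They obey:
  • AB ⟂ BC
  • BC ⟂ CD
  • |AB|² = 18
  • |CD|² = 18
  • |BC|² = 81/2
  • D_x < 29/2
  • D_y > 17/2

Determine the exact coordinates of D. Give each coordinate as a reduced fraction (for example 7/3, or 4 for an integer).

D = (23/2, 23/2)

1. D_x = 23/2  [[BC ⟂ CD ⇒ 9/2x+9/2y-207/2=0] ∩ [|D−(29/2, 17/2)|²=18]]
2. D_y = 23/2  [[BC ⟂ CD ⇒ 9/2x+9/2y-207/2=0] ∩ [|D−(29/2, 17/2)|²=18]]
   so D = (23/2, 23/2)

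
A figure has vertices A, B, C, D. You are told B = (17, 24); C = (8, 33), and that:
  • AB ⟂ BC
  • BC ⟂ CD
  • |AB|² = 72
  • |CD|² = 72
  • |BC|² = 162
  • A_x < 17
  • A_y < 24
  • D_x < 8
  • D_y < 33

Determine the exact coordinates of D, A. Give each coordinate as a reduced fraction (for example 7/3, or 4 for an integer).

D = (2, 27)
A = (11, 18)

1. D_x = 2  [[BC ⟂ CD ⇒ -9x+9y-225=0] ∩ [|D−(8, 33)|²=72]]
2. D_y = 27  [[BC ⟂ CD ⇒ -9x+9y-225=0] ∩ [|D−(8, 33)|²=72]]
   so D = (2, 27)
3. A_x = 11  [[AB ⟂ BC ⇒ 9x-9y+63=0] ∩ [|A−(17, 24)|²=72]]
4. A_y = 18  [[AB ⟂ BC ⇒ 9x-9y+63=0] ∩ [|A−(17, 24)|²=72]]
   so A = (11, 18)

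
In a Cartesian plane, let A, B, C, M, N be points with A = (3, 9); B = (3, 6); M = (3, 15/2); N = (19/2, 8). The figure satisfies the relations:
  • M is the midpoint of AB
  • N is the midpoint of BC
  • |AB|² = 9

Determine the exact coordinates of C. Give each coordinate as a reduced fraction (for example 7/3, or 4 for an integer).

1. C_x = 16  [C = 2·N−B = 2·(19/2, 8)−(3, 6)]
2. C_y = 10  [C = 2·N−B = 2·(19/2, 8)−(3, 6)]
   so C = (16, 10)

C = (16, 10)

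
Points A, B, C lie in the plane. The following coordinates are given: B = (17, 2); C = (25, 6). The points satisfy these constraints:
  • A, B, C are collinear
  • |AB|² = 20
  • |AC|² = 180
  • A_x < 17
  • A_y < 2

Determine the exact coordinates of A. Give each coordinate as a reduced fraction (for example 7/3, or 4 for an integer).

A = (13, 0)

1. A_x = 13  [[A, B, C are collinear ⇒ -4x+8y+52=0] ∩ [|A−(17, 2)|²=20]]
2. A_y = 0  [[A, B, C are collinear ⇒ -4x+8y+52=0] ∩ [|A−(17, 2)|²=20]]
   so A = (13, 0)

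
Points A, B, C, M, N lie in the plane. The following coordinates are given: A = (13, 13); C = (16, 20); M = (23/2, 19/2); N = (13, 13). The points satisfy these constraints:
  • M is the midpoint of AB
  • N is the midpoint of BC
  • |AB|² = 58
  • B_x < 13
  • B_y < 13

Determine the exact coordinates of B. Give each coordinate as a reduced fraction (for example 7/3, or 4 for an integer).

B = (10, 6)

1. B_x = 10  [B = 2·M−A = 2·(23/2, 19/2)−(13, 13)]
2. B_y = 6  [B = 2·M−A = 2·(23/2, 19/2)−(13, 13)]
   so B = (10, 6)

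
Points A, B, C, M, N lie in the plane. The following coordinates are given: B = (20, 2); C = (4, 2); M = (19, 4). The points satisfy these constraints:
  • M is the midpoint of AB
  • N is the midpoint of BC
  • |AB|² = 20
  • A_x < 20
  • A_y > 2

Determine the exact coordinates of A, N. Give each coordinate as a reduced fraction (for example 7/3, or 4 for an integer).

A = (18, 6)
N = (12, 2)

1. A_x = 18  [A = 2·M−B = 2·(19, 4)−(20, 2)]
2. A_y = 6  [A = 2·M−B = 2·(19, 4)−(20, 2)]
   so A = (18, 6)
3. N_x = 12  [2·N = B+C = (20, 2)+(4, 2)]
4. N_y = 2  [2·N = B+C = (20, 2)+(4, 2)]
   so N = (12, 2)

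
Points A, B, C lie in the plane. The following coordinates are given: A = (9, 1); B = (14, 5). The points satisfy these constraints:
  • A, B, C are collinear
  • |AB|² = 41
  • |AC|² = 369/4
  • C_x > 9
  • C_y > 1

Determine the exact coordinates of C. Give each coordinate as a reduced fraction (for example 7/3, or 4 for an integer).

1. C_x = 33/2  [[A, B, C are collinear ⇒ -4x+5y+31=0] ∩ [|C−(9, 1)|²=369/4]]
2. C_y = 7  [[A, B, C are collinear ⇒ -4x+5y+31=0] ∩ [|C−(9, 1)|²=369/4]]
   so C = (33/2, 7)

C = (33/2, 7)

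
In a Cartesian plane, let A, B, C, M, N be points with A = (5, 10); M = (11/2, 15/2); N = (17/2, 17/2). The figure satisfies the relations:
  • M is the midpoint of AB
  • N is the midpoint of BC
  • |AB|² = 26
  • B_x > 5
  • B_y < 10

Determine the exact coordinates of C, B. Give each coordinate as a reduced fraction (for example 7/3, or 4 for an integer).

1. B_x = 6  [B = 2·M−A = 2·(11/2, 15/2)−(5, 10)]
2. B_y = 5  [B = 2·M−A = 2·(11/2, 15/2)−(5, 10)]
   so B = (6, 5)
3. C_x = 11  [C = 2·N−B = 2·(17/2, 17/2)−(6, 5)]
4. C_y = 12  [C = 2·N−B = 2·(17/2, 17/2)−(6, 5)]
   so C = (11, 12)

C = (11, 12)
B = (6, 5)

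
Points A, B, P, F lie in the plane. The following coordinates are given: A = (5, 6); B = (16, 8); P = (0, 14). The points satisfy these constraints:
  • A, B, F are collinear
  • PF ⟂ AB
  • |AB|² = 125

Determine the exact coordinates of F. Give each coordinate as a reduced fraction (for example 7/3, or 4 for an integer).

F = (196/125, 672/125)

1. F_x = 196/125  [[A, B, F are collinear ⇒ -2x+11y-56=0] ∩ [PF ⟂ AB ⇒ 11x+2y-28=0]]
2. F_y = 672/125  [[A, B, F are collinear ⇒ -2x+11y-56=0] ∩ [PF ⟂ AB ⇒ 11x+2y-28=0]]
   so F = (196/125, 672/125)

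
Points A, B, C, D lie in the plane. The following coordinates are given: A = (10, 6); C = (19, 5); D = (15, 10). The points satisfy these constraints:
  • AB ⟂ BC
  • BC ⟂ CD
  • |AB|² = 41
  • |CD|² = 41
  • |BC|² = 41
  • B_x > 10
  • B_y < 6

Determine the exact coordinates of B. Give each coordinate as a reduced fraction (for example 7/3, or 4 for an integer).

B = (14, 1)

1. B_x = 14  [[BC ⟂ CD ⇒ 4x-5y-51=0] ∩ [|B−(10, 6)|²=41]]
2. B_y = 1  [[BC ⟂ CD ⇒ 4x-5y-51=0] ∩ [|B−(10, 6)|²=41]]
   so B = (14, 1)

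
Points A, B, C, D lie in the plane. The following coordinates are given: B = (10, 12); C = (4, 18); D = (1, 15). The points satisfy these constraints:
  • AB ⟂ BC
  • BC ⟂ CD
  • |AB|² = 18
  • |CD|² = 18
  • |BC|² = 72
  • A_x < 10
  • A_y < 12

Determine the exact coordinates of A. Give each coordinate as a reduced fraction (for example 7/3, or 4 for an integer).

A = (7, 9)

1. A_x = 7  [[AB ⟂ BC ⇒ 6x-6y+12=0] ∩ [|A−(10, 12)|²=18]]
2. A_y = 9  [[AB ⟂ BC ⇒ 6x-6y+12=0] ∩ [|A−(10, 12)|²=18]]
   so A = (7, 9)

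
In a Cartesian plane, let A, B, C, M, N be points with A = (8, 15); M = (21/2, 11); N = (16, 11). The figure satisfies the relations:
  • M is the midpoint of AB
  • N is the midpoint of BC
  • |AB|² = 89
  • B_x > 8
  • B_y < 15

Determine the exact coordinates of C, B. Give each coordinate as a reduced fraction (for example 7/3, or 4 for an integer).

1. B_x = 13  [B = 2·M−A = 2·(21/2, 11)−(8, 15)]
2. B_y = 7  [B = 2·M−A = 2·(21/2, 11)−(8, 15)]
   so B = (13, 7)
3. C_x = 19  [C = 2·N−B = 2·(16, 11)−(13, 7)]
4. C_y = 15  [C = 2·N−B = 2·(16, 11)−(13, 7)]
   so C = (19, 15)

C = (19, 15)
B = (13, 7)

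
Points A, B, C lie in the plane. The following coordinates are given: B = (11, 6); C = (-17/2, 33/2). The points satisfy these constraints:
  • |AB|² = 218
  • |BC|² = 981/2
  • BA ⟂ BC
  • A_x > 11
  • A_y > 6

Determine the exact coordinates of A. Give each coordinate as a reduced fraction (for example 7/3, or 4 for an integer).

1. A_x = 18  [[BA ⟂ BC ⇒ -39/2x+21/2y+303/2=0] ∩ [|A−(11, 6)|²=218]]
2. A_y = 19  [[BA ⟂ BC ⇒ -39/2x+21/2y+303/2=0] ∩ [|A−(11, 6)|²=218]]
   so A = (18, 19)

A = (18, 19)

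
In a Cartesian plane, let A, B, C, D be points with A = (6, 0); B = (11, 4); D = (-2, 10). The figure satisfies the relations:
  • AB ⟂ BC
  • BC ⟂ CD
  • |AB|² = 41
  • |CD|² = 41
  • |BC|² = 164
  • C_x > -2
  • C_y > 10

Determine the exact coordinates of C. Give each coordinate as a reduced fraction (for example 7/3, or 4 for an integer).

C = (3, 14)

1. C_x = 3  [[AB ⟂ BC ⇒ 5x+4y-71=0] ∩ [|C−(-2, 10)|²=41]]
2. C_y = 14  [[AB ⟂ BC ⇒ 5x+4y-71=0] ∩ [|C−(-2, 10)|²=41]]
   so C = (3, 14)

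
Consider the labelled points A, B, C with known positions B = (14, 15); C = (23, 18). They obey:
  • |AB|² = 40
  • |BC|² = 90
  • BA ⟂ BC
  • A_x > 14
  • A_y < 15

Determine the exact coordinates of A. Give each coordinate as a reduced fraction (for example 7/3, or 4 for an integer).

A = (16, 9)

1. A_x = 16  [[BA ⟂ BC ⇒ 9x+3y-171=0] ∩ [|A−(14, 15)|²=40]]
2. A_y = 9  [[BA ⟂ BC ⇒ 9x+3y-171=0] ∩ [|A−(14, 15)|²=40]]
   so A = (16, 9)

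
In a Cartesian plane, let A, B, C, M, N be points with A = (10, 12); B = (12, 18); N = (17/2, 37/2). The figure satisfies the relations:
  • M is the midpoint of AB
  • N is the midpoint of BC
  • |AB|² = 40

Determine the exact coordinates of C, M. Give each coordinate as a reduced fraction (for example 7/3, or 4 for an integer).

C = (5, 19)
M = (11, 15)

1. M_x = 11  [2·M = A+B = (10, 12)+(12, 18)]
2. M_y = 15  [2·M = A+B = (10, 12)+(12, 18)]
   so M = (11, 15)
3. C_x = 5  [C = 2·N−B = 2·(17/2, 37/2)−(12, 18)]
4. C_y = 19  [C = 2·N−B = 2·(17/2, 37/2)−(12, 18)]
   so C = (5, 19)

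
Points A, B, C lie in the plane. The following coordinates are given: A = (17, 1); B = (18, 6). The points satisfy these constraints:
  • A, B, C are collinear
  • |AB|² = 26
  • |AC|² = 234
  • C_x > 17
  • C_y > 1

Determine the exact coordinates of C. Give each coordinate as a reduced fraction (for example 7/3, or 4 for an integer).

C = (20, 16)

1. C_x = 20  [[A, B, C are collinear ⇒ -5x+1y+84=0] ∩ [|C−(17, 1)|²=234]]
2. C_y = 16  [[A, B, C are collinear ⇒ -5x+1y+84=0] ∩ [|C−(17, 1)|²=234]]
   so C = (20, 16)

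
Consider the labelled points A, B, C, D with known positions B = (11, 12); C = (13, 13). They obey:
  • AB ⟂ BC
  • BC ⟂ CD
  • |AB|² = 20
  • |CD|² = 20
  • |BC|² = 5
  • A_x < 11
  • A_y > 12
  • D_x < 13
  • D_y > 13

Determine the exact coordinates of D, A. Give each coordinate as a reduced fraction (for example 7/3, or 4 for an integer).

D = (11, 17)
A = (9, 16)

1. D_x = 11  [[BC ⟂ CD ⇒ 2x+1y-39=0] ∩ [|D−(13, 13)|²=20]]
2. D_y = 17  [[BC ⟂ CD ⇒ 2x+1y-39=0] ∩ [|D−(13, 13)|²=20]]
   so D = (11, 17)
3. A_x = 9  [[AB ⟂ BC ⇒ -2x-1y+34=0] ∩ [|A−(11, 12)|²=20]]
4. A_y = 16  [[AB ⟂ BC ⇒ -2x-1y+34=0] ∩ [|A−(11, 12)|²=20]]
   so A = (9, 16)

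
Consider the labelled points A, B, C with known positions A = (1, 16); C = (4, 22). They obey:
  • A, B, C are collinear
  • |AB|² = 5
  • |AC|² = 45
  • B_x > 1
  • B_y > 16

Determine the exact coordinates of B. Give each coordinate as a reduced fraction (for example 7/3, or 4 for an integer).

B = (2, 18)

1. B_x = 2  [[A, B, C are collinear ⇒ 6x-3y+42=0] ∩ [|B−(1, 16)|²=5]]
2. B_y = 18  [[A, B, C are collinear ⇒ 6x-3y+42=0] ∩ [|B−(1, 16)|²=5]]
   so B = (2, 18)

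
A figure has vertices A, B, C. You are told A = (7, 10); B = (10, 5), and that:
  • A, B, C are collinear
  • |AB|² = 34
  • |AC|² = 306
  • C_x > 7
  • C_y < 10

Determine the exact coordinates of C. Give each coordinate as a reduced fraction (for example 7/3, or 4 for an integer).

C = (16, -5)

1. C_x = 16  [[A, B, C are collinear ⇒ 5x+3y-65=0] ∩ [|C−(7, 10)|²=306]]
2. C_y = -5  [[A, B, C are collinear ⇒ 5x+3y-65=0] ∩ [|C−(7, 10)|²=306]]
   so C = (16, -5)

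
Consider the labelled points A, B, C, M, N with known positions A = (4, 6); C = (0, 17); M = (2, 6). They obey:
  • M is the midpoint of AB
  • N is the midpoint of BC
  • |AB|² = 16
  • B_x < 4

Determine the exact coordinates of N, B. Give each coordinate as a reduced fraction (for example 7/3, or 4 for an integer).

1. B_x = 0  [B = 2·M−A = 2·(2, 6)−(4, 6)]
2. B_y = 6  [B = 2·M−A = 2·(2, 6)−(4, 6)]
   so B = (0, 6)
3. N_x = 0  [2·N = B+C = (0, 6)+(0, 17)]
4. N_y = 23/2  [2·N = B+C = (0, 6)+(0, 17)]
   so N = (0, 23/2)

N = (0, 23/2)
B = (0, 6)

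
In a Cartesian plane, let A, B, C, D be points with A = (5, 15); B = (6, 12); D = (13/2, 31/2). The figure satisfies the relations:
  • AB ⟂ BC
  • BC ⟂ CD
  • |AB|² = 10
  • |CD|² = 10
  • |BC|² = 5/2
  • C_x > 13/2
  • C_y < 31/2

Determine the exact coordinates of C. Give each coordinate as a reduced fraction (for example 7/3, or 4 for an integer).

C = (15/2, 25/2)

1. C_x = 15/2  [[AB ⟂ BC ⇒ 1x-3y+30=0] ∩ [|C−(13/2, 31/2)|²=10]]
2. C_y = 25/2  [[AB ⟂ BC ⇒ 1x-3y+30=0] ∩ [|C−(13/2, 31/2)|²=10]]
   so C = (15/2, 25/2)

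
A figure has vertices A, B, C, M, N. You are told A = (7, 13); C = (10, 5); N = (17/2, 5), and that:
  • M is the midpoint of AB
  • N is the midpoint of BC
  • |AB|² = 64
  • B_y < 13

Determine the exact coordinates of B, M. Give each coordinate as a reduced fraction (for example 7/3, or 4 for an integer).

B = (7, 5)
M = (7, 9)

1. B_x = 7  [B = 2·N−C = 2·(17/2, 5)−(10, 5)]
2. B_y = 5  [B = 2·N−C = 2·(17/2, 5)−(10, 5)]
   so B = (7, 5)
3. M_x = 7  [2·M = A+B = (7, 13)+(7, 5)]
4. M_y = 9  [2·M = A+B = (7, 13)+(7, 5)]
   so M = (7, 9)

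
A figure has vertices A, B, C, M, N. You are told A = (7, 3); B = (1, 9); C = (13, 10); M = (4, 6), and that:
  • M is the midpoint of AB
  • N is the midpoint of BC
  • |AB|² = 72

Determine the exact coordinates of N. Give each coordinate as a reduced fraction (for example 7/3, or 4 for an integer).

1. N_x = 7  [2·N = B+C = (1, 9)+(13, 10)]
2. N_y = 19/2  [2·N = B+C = (1, 9)+(13, 10)]
   so N = (7, 19/2)

N = (7, 19/2)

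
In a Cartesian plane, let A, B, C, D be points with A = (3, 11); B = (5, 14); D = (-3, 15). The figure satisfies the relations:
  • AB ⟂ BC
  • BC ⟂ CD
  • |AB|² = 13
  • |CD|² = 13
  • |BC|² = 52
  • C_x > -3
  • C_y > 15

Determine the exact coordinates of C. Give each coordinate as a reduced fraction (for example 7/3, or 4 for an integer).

1. C_x = -1  [[AB ⟂ BC ⇒ 2x+3y-52=0] ∩ [|C−(-3, 15)|²=13]]
2. C_y = 18  [[AB ⟂ BC ⇒ 2x+3y-52=0] ∩ [|C−(-3, 15)|²=13]]
   so C = (-1, 18)

C = (-1, 18)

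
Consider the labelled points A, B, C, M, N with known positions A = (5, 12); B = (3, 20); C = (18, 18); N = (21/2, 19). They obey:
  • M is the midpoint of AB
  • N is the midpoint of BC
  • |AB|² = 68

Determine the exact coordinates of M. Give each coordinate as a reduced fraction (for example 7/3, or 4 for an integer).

1. M_x = 4  [2·M = A+B = (5, 12)+(3, 20)]
2. M_y = 16  [2·M = A+B = (5, 12)+(3, 20)]
   so M = (4, 16)

M = (4, 16)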